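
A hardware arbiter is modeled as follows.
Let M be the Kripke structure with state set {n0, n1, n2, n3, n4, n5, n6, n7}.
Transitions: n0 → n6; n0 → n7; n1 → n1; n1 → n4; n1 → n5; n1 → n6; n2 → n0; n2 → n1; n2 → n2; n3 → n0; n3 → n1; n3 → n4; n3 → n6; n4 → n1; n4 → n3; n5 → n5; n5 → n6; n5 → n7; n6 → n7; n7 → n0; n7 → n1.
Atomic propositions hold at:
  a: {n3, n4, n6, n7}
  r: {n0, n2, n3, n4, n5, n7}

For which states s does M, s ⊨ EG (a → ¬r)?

{n1, n2, n5}

Sat(¬r) = {n1, n6}
Sat(a → ¬r) = {n0, n1, n2, n5, n6}
EG (a → ¬r): greatest fixpoint, start Z0 = {n0, n1, n2, n5, n6}, keep only states in Sat with some successor in Z. Z1 = {n0, n1, n2, n5}; Z2 = {n1, n2, n5}; fixed.
Sat(EG (a → ¬r)) = {n1, n2, n5}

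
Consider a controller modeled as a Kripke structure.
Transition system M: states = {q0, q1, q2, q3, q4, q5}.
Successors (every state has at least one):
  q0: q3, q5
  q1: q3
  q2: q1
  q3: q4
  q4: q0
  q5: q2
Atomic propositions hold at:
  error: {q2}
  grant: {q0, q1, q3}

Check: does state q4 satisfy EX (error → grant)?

Sat(error → grant) = {q0, q1, q3, q4, q5}
Sat(EX (error → grant)) = {s : some successor in {q0, q1, q3, q4, q5}} = {q0, q1, q2, q3, q4}
q4 ∈ Sat(EX (error → grant)) = {q0, q1, q2, q3, q4}, so the formula holds at q4.

Yes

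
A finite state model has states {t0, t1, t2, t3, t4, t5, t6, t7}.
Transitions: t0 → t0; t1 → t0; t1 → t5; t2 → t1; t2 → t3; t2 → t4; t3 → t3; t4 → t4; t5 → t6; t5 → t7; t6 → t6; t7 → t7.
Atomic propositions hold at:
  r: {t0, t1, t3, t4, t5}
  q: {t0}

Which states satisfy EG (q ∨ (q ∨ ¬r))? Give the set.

Sat(¬r) = {t2, t6, t7}
Sat(q ∨ ¬r) = {t0, t2, t6, t7}
Sat(q ∨ (q ∨ ¬r)) = {t0, t2, t6, t7}
EG (q ∨ (q ∨ ¬r)): greatest fixpoint, start Z0 = {t0, t2, t6, t7}, keep only states in Sat with some successor in Z. Z1 = {t0, t6, t7}; fixed.
Sat(EG (q ∨ (q ∨ ¬r))) = {t0, t6, t7}

{t0, t6, t7}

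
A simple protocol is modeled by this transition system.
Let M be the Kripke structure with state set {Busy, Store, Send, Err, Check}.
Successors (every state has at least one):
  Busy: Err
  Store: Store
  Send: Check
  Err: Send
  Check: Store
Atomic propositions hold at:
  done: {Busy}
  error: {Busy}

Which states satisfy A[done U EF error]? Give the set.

EF error: least fixpoint, start Z0 = {Busy}, add states with some successor in Z. Already a fixed point.
Sat(EF error) = {Busy}
A[done U EF error]: least fixpoint, start Z0 = Sat(EF error) = {Busy}, add states in Sat(done) with every successor in Z. Already a fixed point.
Sat(A[done U EF error]) = {Busy}

{Busy}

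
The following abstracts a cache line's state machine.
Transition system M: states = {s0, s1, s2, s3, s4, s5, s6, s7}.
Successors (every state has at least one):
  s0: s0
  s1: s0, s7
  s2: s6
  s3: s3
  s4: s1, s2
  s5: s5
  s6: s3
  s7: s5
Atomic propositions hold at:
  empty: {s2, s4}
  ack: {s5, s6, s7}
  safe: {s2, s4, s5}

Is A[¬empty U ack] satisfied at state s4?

No

Sat(¬empty) = {s0, s1, s3, s5, s6, s7}
A[¬empty U ack]: least fixpoint, start Z0 = Sat(ack) = {s5, s6, s7}, add states in Sat(¬empty) with every successor in Z. Already a fixed point.
Sat(A[¬empty U ack]) = {s5, s6, s7}
s4 ∉ Sat(A[¬empty U ack]) = {s5, s6, s7}, so the formula does not hold at s4.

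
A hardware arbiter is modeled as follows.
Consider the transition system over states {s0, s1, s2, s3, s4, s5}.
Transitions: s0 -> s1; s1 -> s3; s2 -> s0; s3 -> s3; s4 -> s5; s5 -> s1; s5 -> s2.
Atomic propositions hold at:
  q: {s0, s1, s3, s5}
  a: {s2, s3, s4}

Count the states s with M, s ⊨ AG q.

3

AG q: greatest fixpoint, start Z0 = {s0, s1, s3, s5}, keep only states in Sat with every successor in Z. Z1 = {s0, s1, s3}; fixed.
Sat(AG q) = {s0, s1, s3}
|Sat(AG q)| = |{s0, s1, s3}| = 3.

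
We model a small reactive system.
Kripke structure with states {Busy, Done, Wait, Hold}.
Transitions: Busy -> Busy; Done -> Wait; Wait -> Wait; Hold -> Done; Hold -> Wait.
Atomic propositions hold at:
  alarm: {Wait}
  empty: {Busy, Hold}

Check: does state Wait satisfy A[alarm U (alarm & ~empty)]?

Sat(~empty) = {Done, Wait}
Sat(alarm & ~empty) = {Wait}
A[alarm U (alarm & ~empty)]: least fixpoint, start Z0 = Sat((alarm & ~empty)) = {Wait}, add states in Sat(alarm) with every successor in Z. Already a fixed point.
Sat(A[alarm U (alarm & ~empty)]) = {Wait}
Wait ∈ Sat(A[alarm U (alarm & ~empty)]) = {Wait}, so the formula holds at Wait.

Yes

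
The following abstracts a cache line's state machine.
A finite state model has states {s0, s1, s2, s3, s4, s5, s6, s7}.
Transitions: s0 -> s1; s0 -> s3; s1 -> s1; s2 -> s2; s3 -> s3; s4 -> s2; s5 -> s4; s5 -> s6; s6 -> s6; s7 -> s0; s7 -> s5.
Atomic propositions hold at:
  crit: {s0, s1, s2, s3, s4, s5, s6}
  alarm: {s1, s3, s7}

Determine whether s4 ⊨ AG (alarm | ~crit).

Sat(~crit) = {s7}
Sat(alarm | ~crit) = {s1, s3, s7}
AG (alarm | ~crit): greatest fixpoint, start Z0 = {s1, s3, s7}, keep only states in Sat with every successor in Z. Z1 = {s1, s3}; fixed.
Sat(AG (alarm | ~crit)) = {s1, s3}
s4 ∉ Sat(AG (alarm | ~crit)) = {s1, s3}, so the formula does not hold at s4.

No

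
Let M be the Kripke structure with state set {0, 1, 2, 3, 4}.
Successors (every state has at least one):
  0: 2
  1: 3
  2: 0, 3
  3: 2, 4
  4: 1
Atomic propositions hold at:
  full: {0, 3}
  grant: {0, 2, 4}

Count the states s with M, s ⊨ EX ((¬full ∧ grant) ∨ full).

4

Sat(¬full) = {1, 2, 4}
Sat(¬full ∧ grant) = {2, 4}
Sat((¬full ∧ grant) ∨ full) = {0, 2, 3, 4}
Sat(EX ((¬full ∧ grant) ∨ full)) = {s : some successor in {0, 2, 3, 4}} = {0, 1, 2, 3}
|Sat(EX ((¬full ∧ grant) ∨ full))| = |{0, 1, 2, 3}| = 4.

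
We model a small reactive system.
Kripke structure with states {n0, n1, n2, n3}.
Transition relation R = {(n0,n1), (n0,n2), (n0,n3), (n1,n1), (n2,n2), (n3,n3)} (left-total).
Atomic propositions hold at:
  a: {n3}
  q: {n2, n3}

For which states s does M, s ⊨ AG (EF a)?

EF a: least fixpoint, start Z0 = {n3}, add states with some successor in Z. Z1 = {n0, n3}; fixed.
Sat(EF a) = {n0, n3}
AG (EF a): greatest fixpoint, start Z0 = {n0, n3}, keep only states in Sat with every successor in Z. Z1 = {n3}; fixed.
Sat(AG (EF a)) = {n3}

{n3}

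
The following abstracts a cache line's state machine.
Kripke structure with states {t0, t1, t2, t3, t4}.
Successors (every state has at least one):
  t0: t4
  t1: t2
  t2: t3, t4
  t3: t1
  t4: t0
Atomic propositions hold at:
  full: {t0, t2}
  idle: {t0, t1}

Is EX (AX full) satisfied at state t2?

Sat(AX full) = {s : every successor in {t0, t2}} = {t1, t4}
Sat(EX (AX full)) = {s : some successor in {t1, t4}} = {t0, t2, t3}
t2 ∈ Sat(EX (AX full)) = {t0, t2, t3}, so the formula holds at t2.

Yes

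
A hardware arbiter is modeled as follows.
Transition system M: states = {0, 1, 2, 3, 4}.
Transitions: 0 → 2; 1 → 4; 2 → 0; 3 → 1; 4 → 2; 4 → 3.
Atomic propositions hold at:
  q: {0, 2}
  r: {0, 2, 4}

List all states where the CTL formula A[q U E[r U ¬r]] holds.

Sat(¬r) = {1, 3}
E[r U ¬r]: least fixpoint, start Z0 = Sat(¬r) = {1, 3}, add states in Sat(r) with some successor in Z. Z1 = {1, 3, 4}; fixed.
Sat(E[r U ¬r]) = {1, 3, 4}
A[q U E[r U ¬r]]: least fixpoint, start Z0 = Sat(E[r U ¬r]) = {1, 3, 4}, add states in Sat(q) with every successor in Z. Already a fixed point.
Sat(A[q U E[r U ¬r]]) = {1, 3, 4}

{1, 3, 4}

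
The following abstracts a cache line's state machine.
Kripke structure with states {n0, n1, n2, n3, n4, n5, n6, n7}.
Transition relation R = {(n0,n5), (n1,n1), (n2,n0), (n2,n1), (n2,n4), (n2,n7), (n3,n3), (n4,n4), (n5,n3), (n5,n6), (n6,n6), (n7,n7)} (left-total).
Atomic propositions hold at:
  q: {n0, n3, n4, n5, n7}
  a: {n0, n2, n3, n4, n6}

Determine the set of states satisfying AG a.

{n3, n4, n6}

AG a: greatest fixpoint, start Z0 = {n0, n2, n3, n4, n6}, keep only states in Sat with every successor in Z. Z1 = {n3, n4, n6}; fixed.
Sat(AG a) = {n3, n4, n6}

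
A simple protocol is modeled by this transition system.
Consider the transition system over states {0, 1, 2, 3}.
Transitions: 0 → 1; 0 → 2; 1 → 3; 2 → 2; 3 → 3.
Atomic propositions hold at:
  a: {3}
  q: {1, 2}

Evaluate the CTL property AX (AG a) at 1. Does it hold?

AG a: greatest fixpoint, start Z0 = {3}, keep only states in Sat with every successor in Z. Already a fixed point.
Sat(AG a) = {3}
Sat(AX (AG a)) = {s : every successor in {3}} = {1, 3}
1 ∈ Sat(AX (AG a)) = {1, 3}, so the formula holds at 1.

Yes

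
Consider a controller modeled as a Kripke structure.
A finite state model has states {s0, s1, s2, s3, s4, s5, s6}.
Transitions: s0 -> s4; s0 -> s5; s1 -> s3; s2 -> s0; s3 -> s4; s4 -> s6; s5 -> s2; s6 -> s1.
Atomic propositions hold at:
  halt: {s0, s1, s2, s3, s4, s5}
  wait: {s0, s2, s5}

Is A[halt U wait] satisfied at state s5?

A[halt U wait]: least fixpoint, start Z0 = Sat(wait) = {s0, s2, s5}, add states in Sat(halt) with every successor in Z. Already a fixed point.
Sat(A[halt U wait]) = {s0, s2, s5}
s5 ∈ Sat(A[halt U wait]) = {s0, s2, s5}, so the formula holds at s5.

Yes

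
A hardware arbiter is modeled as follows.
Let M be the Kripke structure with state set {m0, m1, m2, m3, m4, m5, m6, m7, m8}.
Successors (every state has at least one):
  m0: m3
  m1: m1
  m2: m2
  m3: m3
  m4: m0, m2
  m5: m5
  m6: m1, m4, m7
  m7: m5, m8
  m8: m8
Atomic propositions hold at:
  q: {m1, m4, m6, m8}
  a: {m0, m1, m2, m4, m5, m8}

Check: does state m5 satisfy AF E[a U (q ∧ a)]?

Sat(q ∧ a) = {m1, m4, m8}
E[a U (q ∧ a)]: least fixpoint, start Z0 = Sat((q ∧ a)) = {m1, m4, m8}, add states in Sat(a) with some successor in Z. Already a fixed point.
Sat(E[a U (q ∧ a)]) = {m1, m4, m8}
AF E[a U (q ∧ a)]: least fixpoint, start Z0 = {m1, m4, m8}, add states with every successor in Z. Already a fixed point.
Sat(AF E[a U (q ∧ a)]) = {m1, m4, m8}
m5 ∉ Sat(AF E[a U (q ∧ a)]) = {m1, m4, m8}, so the formula does not hold at m5.

No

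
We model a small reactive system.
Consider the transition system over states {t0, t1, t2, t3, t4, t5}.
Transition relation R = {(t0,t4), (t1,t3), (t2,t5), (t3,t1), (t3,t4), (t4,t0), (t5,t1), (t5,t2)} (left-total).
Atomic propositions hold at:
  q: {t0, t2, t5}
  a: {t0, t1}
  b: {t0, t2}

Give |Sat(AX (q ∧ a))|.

1

Sat(q ∧ a) = {t0}
Sat(AX (q ∧ a)) = {s : every successor in {t0}} = {t4}
|Sat(AX (q ∧ a))| = |{t4}| = 1.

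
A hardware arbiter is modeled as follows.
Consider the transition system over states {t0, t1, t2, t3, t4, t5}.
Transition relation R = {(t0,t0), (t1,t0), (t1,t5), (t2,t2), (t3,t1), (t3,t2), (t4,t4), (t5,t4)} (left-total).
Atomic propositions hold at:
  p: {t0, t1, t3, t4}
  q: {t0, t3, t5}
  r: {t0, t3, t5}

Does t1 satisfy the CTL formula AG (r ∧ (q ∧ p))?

No

Sat(q ∧ p) = {t0, t3}
Sat(r ∧ (q ∧ p)) = {t0, t3}
AG (r ∧ (q ∧ p)): greatest fixpoint, start Z0 = {t0, t3}, keep only states in Sat with every successor in Z. Z1 = {t0}; fixed.
Sat(AG (r ∧ (q ∧ p))) = {t0}
t1 ∉ Sat(AG (r ∧ (q ∧ p))) = {t0}, so the formula does not hold at t1.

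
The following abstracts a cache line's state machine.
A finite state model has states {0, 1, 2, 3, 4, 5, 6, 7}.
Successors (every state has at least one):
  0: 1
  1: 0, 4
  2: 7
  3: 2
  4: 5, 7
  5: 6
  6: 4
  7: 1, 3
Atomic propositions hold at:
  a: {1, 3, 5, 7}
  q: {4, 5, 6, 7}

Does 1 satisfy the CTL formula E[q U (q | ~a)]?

No

Sat(~a) = {0, 2, 4, 6}
Sat(q | ~a) = {0, 2, 4, 5, 6, 7}
E[q U (q | ~a)]: least fixpoint, start Z0 = Sat((q | ~a)) = {0, 2, 4, 5, 6, 7}, add states in Sat(q) with some successor in Z. Already a fixed point.
Sat(E[q U (q | ~a)]) = {0, 2, 4, 5, 6, 7}
1 ∉ Sat(E[q U (q | ~a)]) = {0, 2, 4, 5, 6, 7}, so the formula does not hold at 1.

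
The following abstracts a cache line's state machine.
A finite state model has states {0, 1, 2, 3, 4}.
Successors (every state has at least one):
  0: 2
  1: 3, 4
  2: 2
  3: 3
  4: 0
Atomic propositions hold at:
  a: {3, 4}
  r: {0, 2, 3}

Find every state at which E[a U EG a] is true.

{3}

EG a: greatest fixpoint, start Z0 = {3, 4}, keep only states in Sat with some successor in Z. Z1 = {3}; fixed.
Sat(EG a) = {3}
E[a U EG a]: least fixpoint, start Z0 = Sat(EG a) = {3}, add states in Sat(a) with some successor in Z. Already a fixed point.
Sat(E[a U EG a]) = {3}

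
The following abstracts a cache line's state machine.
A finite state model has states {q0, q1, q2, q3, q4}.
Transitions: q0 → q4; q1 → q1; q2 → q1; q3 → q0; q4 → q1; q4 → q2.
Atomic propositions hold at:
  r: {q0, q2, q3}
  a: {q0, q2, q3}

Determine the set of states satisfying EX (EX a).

{q0}

Sat(EX a) = {s : some successor in {q0, q2, q3}} = {q3, q4}
Sat(EX (EX a)) = {s : some successor in {q3, q4}} = {q0}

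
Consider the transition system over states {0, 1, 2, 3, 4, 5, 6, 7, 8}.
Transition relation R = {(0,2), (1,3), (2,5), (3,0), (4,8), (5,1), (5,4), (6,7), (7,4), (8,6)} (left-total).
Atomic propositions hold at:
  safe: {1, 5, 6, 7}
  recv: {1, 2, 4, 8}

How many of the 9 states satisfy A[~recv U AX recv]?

Sat(~recv) = {0, 3, 5, 6, 7}
Sat(AX recv) = {s : every successor in {1, 2, 4, 8}} = {0, 4, 5, 7}
A[~recv U AX recv]: least fixpoint, start Z0 = Sat(AX recv) = {0, 4, 5, 7}, add states in Sat(~recv) with every successor in Z. Z1 = {0, 3, 4, 5, 6, 7}; fixed.
Sat(A[~recv U AX recv]) = {0, 3, 4, 5, 6, 7}
|Sat(A[~recv U AX recv])| = |{0, 3, 4, 5, 6, 7}| = 6.

6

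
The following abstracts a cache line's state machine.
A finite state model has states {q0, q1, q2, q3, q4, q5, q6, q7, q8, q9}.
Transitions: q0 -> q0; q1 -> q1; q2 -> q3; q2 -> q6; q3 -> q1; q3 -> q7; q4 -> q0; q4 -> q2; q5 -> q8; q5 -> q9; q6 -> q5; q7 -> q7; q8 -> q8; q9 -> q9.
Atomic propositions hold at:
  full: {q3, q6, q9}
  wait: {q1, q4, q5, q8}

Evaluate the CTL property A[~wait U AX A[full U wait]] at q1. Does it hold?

Yes

Sat(~wait) = {q0, q2, q3, q6, q7, q9}
A[full U wait]: least fixpoint, start Z0 = Sat(wait) = {q1, q4, q5, q8}, add states in Sat(full) with every successor in Z. Z1 = {q1, q4, q5, q6, q8}; fixed.
Sat(A[full U wait]) = {q1, q4, q5, q6, q8}
Sat(AX A[full U wait]) = {s : every successor in {q1, q4, q5, q6, q8}} = {q1, q6, q8}
A[~wait U AX A[full U wait]]: least fixpoint, start Z0 = Sat(AX A[full U wait]) = {q1, q6, q8}, add states in Sat(~wait) with every successor in Z. Already a fixed point.
Sat(A[~wait U AX A[full U wait]]) = {q1, q6, q8}
q1 ∈ Sat(A[~wait U AX A[full U wait]]) = {q1, q6, q8}, so the formula holds at q1.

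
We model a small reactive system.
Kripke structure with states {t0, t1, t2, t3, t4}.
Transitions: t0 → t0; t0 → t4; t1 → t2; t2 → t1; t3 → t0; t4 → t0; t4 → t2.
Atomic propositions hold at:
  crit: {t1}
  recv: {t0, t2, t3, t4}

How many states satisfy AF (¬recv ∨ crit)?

2

Sat(¬recv) = {t1}
Sat(¬recv ∨ crit) = {t1}
AF (¬recv ∨ crit): least fixpoint, start Z0 = {t1}, add states with every successor in Z. Z1 = {t1, t2}; fixed.
Sat(AF (¬recv ∨ crit)) = {t1, t2}
|Sat(AF (¬recv ∨ crit))| = |{t1, t2}| = 2.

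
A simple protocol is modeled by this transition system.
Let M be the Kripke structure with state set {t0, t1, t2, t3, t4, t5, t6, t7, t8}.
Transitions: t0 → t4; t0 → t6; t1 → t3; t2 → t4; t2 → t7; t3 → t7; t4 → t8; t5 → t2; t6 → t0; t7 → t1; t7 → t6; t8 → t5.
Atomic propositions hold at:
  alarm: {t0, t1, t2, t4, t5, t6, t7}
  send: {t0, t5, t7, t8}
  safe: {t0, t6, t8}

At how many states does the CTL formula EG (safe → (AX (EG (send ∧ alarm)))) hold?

Sat(send ∧ alarm) = {t0, t5, t7}
EG (send ∧ alarm): greatest fixpoint, start Z0 = {t0, t5, t7}, keep only states in Sat with some successor in Z. Z1 = ∅; fixed.
Sat(EG (send ∧ alarm)) = ∅
Sat(AX (EG (send ∧ alarm))) = {s : every successor in ∅} = ∅
Sat(safe → (AX (EG (send ∧ alarm)))) = {t1, t2, t3, t4, t5, t7}
EG (safe → (AX (EG (send ∧ alarm)))): greatest fixpoint, start Z0 = {t1, t2, t3, t4, t5, t7}, keep only states in Sat with some successor in Z. Z1 = {t1, t2, t3, t5, t7}; fixed.
Sat(EG (safe → (AX (EG (send ∧ alarm))))) = {t1, t2, t3, t5, t7}
|Sat(EG (safe → (AX (EG (send ∧ alarm)))))| = |{t1, t2, t3, t5, t7}| = 5.

5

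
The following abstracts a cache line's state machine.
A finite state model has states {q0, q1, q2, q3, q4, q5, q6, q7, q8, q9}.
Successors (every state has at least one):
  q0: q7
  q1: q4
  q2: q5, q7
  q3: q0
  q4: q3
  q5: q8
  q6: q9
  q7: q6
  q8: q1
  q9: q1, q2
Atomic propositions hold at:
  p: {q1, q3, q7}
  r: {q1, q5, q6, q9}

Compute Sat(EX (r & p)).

Sat(r & p) = {q1}
Sat(EX (r & p)) = {s : some successor in {q1}} = {q8, q9}

{q8, q9}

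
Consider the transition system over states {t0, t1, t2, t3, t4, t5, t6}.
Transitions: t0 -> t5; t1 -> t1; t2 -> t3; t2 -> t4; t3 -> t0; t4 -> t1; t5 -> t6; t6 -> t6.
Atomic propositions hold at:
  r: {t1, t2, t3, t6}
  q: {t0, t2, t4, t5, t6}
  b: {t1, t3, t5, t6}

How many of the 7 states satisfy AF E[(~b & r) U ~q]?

4

Sat(~b) = {t0, t2, t4}
Sat(~b & r) = {t2}
Sat(~q) = {t1, t3}
E[(~b & r) U ~q]: least fixpoint, start Z0 = Sat(~q) = {t1, t3}, add states in Sat(~b & r) with some successor in Z. Z1 = {t1, t2, t3}; fixed.
Sat(E[(~b & r) U ~q]) = {t1, t2, t3}
AF E[(~b & r) U ~q]: least fixpoint, start Z0 = {t1, t2, t3}, add states with every successor in Z. Z1 = {t1, t2, t3, t4}; fixed.
Sat(AF E[(~b & r) U ~q]) = {t1, t2, t3, t4}
|Sat(AF E[(~b & r) U ~q])| = |{t1, t2, t3, t4}| = 4.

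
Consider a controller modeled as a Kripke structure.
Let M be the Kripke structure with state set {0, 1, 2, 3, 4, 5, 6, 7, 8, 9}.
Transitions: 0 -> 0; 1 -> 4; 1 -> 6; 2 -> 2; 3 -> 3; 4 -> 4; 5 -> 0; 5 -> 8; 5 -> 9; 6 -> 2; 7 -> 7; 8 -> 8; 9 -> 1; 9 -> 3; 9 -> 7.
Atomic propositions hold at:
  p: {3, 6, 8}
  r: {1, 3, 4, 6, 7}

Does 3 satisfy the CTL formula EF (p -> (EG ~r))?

No

Sat(~r) = {0, 2, 5, 8, 9}
EG ~r: greatest fixpoint, start Z0 = {0, 2, 5, 8, 9}, keep only states in Sat with some successor in Z. Z1 = {0, 2, 5, 8}; fixed.
Sat(EG ~r) = {0, 2, 5, 8}
Sat(p -> (EG ~r)) = {0, 1, 2, 4, 5, 7, 8, 9}
EF (p -> (EG ~r)): least fixpoint, start Z0 = {0, 1, 2, 4, 5, 7, 8, 9}, add states with some successor in Z. Z1 = {0, 1, 2, 4, 5, 6, 7, 8, 9}; fixed.
Sat(EF (p -> (EG ~r))) = {0, 1, 2, 4, 5, 6, 7, 8, 9}
3 ∉ Sat(EF (p -> (EG ~r))) = {0, 1, 2, 4, 5, 6, 7, 8, 9}, so the formula does not hold at 3.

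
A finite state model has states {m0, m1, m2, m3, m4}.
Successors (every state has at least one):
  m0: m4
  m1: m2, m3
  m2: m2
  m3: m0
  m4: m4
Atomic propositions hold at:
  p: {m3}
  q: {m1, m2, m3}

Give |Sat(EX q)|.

Sat(EX q) = {s : some successor in {m1, m2, m3}} = {m1, m2}
|Sat(EX q)| = |{m1, m2}| = 2.

2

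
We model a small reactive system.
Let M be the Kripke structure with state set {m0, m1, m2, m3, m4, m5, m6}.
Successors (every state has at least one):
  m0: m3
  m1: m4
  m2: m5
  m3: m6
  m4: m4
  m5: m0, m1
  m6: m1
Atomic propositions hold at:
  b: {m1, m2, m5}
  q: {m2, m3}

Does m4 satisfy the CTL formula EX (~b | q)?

Yes

Sat(~b) = {m0, m3, m4, m6}
Sat(~b | q) = {m0, m2, m3, m4, m6}
Sat(EX (~b | q)) = {s : some successor in {m0, m2, m3, m4, m6}} = {m0, m1, m3, m4, m5}
m4 ∈ Sat(EX (~b | q)) = {m0, m1, m3, m4, m5}, so the formula holds at m4.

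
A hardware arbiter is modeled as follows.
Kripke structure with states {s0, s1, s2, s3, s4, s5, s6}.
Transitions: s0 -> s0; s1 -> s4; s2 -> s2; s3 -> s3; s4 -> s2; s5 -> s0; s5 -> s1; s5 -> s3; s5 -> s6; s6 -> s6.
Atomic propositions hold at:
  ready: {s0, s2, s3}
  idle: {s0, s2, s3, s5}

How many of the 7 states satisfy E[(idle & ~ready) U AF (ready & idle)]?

Sat(~ready) = {s1, s4, s5, s6}
Sat(idle & ~ready) = {s5}
Sat(ready & idle) = {s0, s2, s3}
AF (ready & idle): least fixpoint, start Z0 = {s0, s2, s3}, add states with every successor in Z. Z1 = {s0, s2, s3, s4}; Z2 = {s0, s1, s2, s3, s4}; fixed.
Sat(AF (ready & idle)) = {s0, s1, s2, s3, s4}
E[(idle & ~ready) U AF (ready & idle)]: least fixpoint, start Z0 = Sat(AF (ready & idle)) = {s0, s1, s2, s3, s4}, add states in Sat(idle & ~ready) with some successor in Z. Z1 = {s0, s1, s2, s3, s4, s5}; fixed.
Sat(E[(idle & ~ready) U AF (ready & idle)]) = {s0, s1, s2, s3, s4, s5}
|Sat(E[(idle & ~ready) U AF (ready & idle)])| = |{s0, s1, s2, s3, s4, s5}| = 6.

6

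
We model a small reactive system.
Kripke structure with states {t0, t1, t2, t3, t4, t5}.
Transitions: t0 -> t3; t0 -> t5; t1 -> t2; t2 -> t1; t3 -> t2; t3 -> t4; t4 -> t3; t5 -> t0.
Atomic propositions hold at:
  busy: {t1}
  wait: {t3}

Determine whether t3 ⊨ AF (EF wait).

Yes

EF wait: least fixpoint, start Z0 = {t3}, add states with some successor in Z. Z1 = {t0, t3, t4}; Z2 = {t0, t3, t4, t5}; fixed.
Sat(EF wait) = {t0, t3, t4, t5}
AF (EF wait): least fixpoint, start Z0 = {t0, t3, t4, t5}, add states with every successor in Z. Already a fixed point.
Sat(AF (EF wait)) = {t0, t3, t4, t5}
t3 ∈ Sat(AF (EF wait)) = {t0, t3, t4, t5}, so the formula holds at t3.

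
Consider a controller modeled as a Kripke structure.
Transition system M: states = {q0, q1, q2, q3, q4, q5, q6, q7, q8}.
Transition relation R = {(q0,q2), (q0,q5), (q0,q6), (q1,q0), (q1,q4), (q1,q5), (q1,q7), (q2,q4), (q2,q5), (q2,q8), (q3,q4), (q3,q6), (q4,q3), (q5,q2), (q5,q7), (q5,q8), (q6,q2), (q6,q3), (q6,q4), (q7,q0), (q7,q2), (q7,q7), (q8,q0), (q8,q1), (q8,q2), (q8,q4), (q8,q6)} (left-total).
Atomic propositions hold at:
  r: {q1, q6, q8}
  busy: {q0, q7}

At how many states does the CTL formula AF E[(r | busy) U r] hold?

5

Sat(r | busy) = {q0, q1, q6, q7, q8}
E[(r | busy) U r]: least fixpoint, start Z0 = Sat(r) = {q1, q6, q8}, add states in Sat(r | busy) with some successor in Z. Z1 = {q0, q1, q6, q8}; Z2 = {q0, q1, q6, q7, q8}; fixed.
Sat(E[(r | busy) U r]) = {q0, q1, q6, q7, q8}
AF E[(r | busy) U r]: least fixpoint, start Z0 = {q0, q1, q6, q7, q8}, add states with every successor in Z. Already a fixed point.
Sat(AF E[(r | busy) U r]) = {q0, q1, q6, q7, q8}
|Sat(AF E[(r | busy) U r])| = |{q0, q1, q6, q7, q8}| = 5.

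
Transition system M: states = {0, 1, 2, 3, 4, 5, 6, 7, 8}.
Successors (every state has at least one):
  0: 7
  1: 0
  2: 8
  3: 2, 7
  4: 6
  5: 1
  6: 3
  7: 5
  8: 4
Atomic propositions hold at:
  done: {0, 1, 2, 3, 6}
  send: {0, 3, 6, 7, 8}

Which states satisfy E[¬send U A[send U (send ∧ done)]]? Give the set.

Sat(¬send) = {1, 2, 4, 5}
Sat(send ∧ done) = {0, 3, 6}
A[send U (send ∧ done)]: least fixpoint, start Z0 = Sat((send ∧ done)) = {0, 3, 6}, add states in Sat(send) with every successor in Z. Already a fixed point.
Sat(A[send U (send ∧ done)]) = {0, 3, 6}
E[¬send U A[send U (send ∧ done)]]: least fixpoint, start Z0 = Sat(A[send U (send ∧ done)]) = {0, 3, 6}, add states in Sat(¬send) with some successor in Z. Z1 = {0, 1, 3, 4, 6}; Z2 = {0, 1, 3, 4, 5, 6}; fixed.
Sat(E[¬send U A[send U (send ∧ done)]]) = {0, 1, 3, 4, 5, 6}

{0, 1, 3, 4, 5, 6}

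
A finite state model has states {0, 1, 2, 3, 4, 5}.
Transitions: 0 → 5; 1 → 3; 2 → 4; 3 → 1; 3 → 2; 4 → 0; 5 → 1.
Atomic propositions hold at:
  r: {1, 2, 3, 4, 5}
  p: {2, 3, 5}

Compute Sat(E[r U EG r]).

EG r: greatest fixpoint, start Z0 = {1, 2, 3, 4, 5}, keep only states in Sat with some successor in Z. Z1 = {1, 2, 3, 5}; Z2 = {1, 3, 5}; fixed.
Sat(EG r) = {1, 3, 5}
E[r U EG r]: least fixpoint, start Z0 = Sat(EG r) = {1, 3, 5}, add states in Sat(r) with some successor in Z. Already a fixed point.
Sat(E[r U EG r]) = {1, 3, 5}

{1, 3, 5}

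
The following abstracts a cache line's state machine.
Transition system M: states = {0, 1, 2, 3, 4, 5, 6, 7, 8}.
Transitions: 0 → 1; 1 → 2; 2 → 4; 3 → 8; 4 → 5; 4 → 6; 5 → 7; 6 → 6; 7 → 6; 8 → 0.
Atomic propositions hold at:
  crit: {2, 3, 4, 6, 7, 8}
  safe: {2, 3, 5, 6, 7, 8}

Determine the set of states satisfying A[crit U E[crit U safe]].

{2, 3, 4, 5, 6, 7, 8}

E[crit U safe]: least fixpoint, start Z0 = Sat(safe) = {2, 3, 5, 6, 7, 8}, add states in Sat(crit) with some successor in Z. Z1 = {2, 3, 4, 5, 6, 7, 8}; fixed.
Sat(E[crit U safe]) = {2, 3, 4, 5, 6, 7, 8}
A[crit U E[crit U safe]]: least fixpoint, start Z0 = Sat(E[crit U safe]) = {2, 3, 4, 5, 6, 7, 8}, add states in Sat(crit) with every successor in Z. Already a fixed point.
Sat(A[crit U E[crit U safe]]) = {2, 3, 4, 5, 6, 7, 8}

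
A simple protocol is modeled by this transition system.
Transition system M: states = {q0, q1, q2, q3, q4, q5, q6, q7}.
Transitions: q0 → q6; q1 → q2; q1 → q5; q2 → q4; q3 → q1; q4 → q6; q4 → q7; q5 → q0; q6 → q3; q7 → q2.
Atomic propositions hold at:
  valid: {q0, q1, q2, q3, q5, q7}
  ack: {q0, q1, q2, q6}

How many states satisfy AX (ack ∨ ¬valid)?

Sat(¬valid) = {q4, q6}
Sat(ack ∨ ¬valid) = {q0, q1, q2, q4, q6}
Sat(AX (ack ∨ ¬valid)) = {s : every successor in {q0, q1, q2, q4, q6}} = {q0, q2, q3, q5, q7}
|Sat(AX (ack ∨ ¬valid))| = |{q0, q2, q3, q5, q7}| = 5.

5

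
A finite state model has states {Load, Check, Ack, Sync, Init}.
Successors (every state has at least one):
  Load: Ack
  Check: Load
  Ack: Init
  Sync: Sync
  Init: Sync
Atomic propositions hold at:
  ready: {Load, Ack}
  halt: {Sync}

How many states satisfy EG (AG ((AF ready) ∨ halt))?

AF ready: least fixpoint, start Z0 = {Load, Ack}, add states with every successor in Z. Z1 = {Load, Check, Ack}; fixed.
Sat(AF ready) = {Load, Check, Ack}
Sat((AF ready) ∨ halt) = {Load, Check, Ack, Sync}
AG ((AF ready) ∨ halt): greatest fixpoint, start Z0 = {Load, Check, Ack, Sync}, keep only states in Sat with every successor in Z. Z1 = {Load, Check, Sync}; Z2 = {Check, Sync}; Z3 = {Sync}; fixed.
Sat(AG ((AF ready) ∨ halt)) = {Sync}
EG (AG ((AF ready) ∨ halt)): greatest fixpoint, start Z0 = {Sync}, keep only states in Sat with some successor in Z. Already a fixed point.
Sat(EG (AG ((AF ready) ∨ halt))) = {Sync}
|Sat(EG (AG ((AF ready) ∨ halt)))| = |{Sync}| = 1.

1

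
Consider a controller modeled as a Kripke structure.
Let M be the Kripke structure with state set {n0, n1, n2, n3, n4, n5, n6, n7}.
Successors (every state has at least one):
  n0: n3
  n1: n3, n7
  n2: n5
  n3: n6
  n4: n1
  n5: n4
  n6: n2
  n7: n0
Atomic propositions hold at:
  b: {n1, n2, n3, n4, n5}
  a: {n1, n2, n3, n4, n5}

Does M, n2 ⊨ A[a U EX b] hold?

Sat(EX b) = {s : some successor in {n1, n2, n3, n4, n5}} = {n0, n1, n2, n4, n5, n6}
A[a U EX b]: least fixpoint, start Z0 = Sat(EX b) = {n0, n1, n2, n4, n5, n6}, add states in Sat(a) with every successor in Z. Z1 = {n0, n1, n2, n3, n4, n5, n6}; fixed.
Sat(A[a U EX b]) = {n0, n1, n2, n3, n4, n5, n6}
n2 ∈ Sat(A[a U EX b]) = {n0, n1, n2, n3, n4, n5, n6}, so the formula holds at n2.

Yes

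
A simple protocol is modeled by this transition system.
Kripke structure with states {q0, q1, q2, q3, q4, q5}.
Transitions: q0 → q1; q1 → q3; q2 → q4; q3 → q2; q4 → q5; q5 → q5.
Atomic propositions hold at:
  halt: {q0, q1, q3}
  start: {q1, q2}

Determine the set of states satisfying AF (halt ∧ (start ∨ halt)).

{q0, q1, q3}

Sat(start ∨ halt) = {q0, q1, q2, q3}
Sat(halt ∧ (start ∨ halt)) = {q0, q1, q3}
AF (halt ∧ (start ∨ halt)): least fixpoint, start Z0 = {q0, q1, q3}, add states with every successor in Z. Already a fixed point.
Sat(AF (halt ∧ (start ∨ halt))) = {q0, q1, q3}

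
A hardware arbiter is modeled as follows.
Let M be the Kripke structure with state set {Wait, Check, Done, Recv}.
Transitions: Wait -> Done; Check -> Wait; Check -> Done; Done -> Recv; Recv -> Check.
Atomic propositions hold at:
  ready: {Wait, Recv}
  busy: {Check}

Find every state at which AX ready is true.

Sat(AX ready) = {s : every successor in {Wait, Recv}} = {Done}

{Done}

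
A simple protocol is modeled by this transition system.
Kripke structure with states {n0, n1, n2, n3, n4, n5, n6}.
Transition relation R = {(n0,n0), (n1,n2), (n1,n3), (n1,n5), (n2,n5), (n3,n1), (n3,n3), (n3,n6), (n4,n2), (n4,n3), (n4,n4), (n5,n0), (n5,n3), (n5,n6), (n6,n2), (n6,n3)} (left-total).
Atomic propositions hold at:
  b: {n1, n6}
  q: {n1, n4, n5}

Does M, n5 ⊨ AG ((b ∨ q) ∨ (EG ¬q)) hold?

Sat(b ∨ q) = {n1, n4, n5, n6}
Sat(¬q) = {n0, n2, n3, n6}
EG ¬q: greatest fixpoint, start Z0 = {n0, n2, n3, n6}, keep only states in Sat with some successor in Z. Z1 = {n0, n3, n6}; fixed.
Sat(EG ¬q) = {n0, n3, n6}
Sat((b ∨ q) ∨ (EG ¬q)) = {n0, n1, n3, n4, n5, n6}
AG ((b ∨ q) ∨ (EG ¬q)): greatest fixpoint, start Z0 = {n0, n1, n3, n4, n5, n6}, keep only states in Sat with every successor in Z. Z1 = {n0, n3, n5}; Z2 = {n0}; fixed.
Sat(AG ((b ∨ q) ∨ (EG ¬q))) = {n0}
n5 ∉ Sat(AG ((b ∨ q) ∨ (EG ¬q))) = {n0}, so the formula does not hold at n5.

No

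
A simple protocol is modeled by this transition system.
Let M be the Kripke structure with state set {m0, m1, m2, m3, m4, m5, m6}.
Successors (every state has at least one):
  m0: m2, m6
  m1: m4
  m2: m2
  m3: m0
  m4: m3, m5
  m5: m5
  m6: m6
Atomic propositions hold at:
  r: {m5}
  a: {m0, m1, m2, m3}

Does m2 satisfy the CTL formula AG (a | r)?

Yes

Sat(a | r) = {m0, m1, m2, m3, m5}
AG (a | r): greatest fixpoint, start Z0 = {m0, m1, m2, m3, m5}, keep only states in Sat with every successor in Z. Z1 = {m2, m3, m5}; Z2 = {m2, m5}; fixed.
Sat(AG (a | r)) = {m2, m5}
m2 ∈ Sat(AG (a | r)) = {m2, m5}, so the formula holds at m2.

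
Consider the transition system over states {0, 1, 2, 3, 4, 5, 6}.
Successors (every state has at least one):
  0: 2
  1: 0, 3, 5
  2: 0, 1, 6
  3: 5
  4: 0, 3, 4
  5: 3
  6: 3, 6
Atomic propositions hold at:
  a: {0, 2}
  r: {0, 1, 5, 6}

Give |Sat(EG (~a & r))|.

Sat(~a) = {1, 3, 4, 5, 6}
Sat(~a & r) = {1, 5, 6}
EG (~a & r): greatest fixpoint, start Z0 = {1, 5, 6}, keep only states in Sat with some successor in Z. Z1 = {1, 6}; Z2 = {6}; fixed.
Sat(EG (~a & r)) = {6}
|Sat(EG (~a & r))| = |{6}| = 1.

1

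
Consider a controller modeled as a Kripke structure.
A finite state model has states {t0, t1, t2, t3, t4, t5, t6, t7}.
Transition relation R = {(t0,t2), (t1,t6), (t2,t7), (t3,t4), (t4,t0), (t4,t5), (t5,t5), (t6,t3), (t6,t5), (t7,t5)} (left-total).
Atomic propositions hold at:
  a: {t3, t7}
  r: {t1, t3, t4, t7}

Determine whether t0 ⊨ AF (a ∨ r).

Yes

Sat(a ∨ r) = {t1, t3, t4, t7}
AF (a ∨ r): least fixpoint, start Z0 = {t1, t3, t4, t7}, add states with every successor in Z. Z1 = {t1, t2, t3, t4, t7}; Z2 = {t0, t1, t2, t3, t4, t7}; fixed.
Sat(AF (a ∨ r)) = {t0, t1, t2, t3, t4, t7}
t0 ∈ Sat(AF (a ∨ r)) = {t0, t1, t2, t3, t4, t7}, so the formula holds at t0.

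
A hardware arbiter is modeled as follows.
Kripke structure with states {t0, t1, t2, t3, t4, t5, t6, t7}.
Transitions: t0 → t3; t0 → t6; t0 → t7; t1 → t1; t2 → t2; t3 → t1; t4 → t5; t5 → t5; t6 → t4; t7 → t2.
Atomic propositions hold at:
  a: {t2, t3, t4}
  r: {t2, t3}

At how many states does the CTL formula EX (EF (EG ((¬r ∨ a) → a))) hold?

Sat(¬r) = {t0, t1, t4, t5, t6, t7}
Sat(¬r ∨ a) = {t0, t1, t2, t3, t4, t5, t6, t7}
Sat((¬r ∨ a) → a) = {t2, t3, t4}
EG ((¬r ∨ a) → a): greatest fixpoint, start Z0 = {t2, t3, t4}, keep only states in Sat with some successor in Z. Z1 = {t2}; fixed.
Sat(EG ((¬r ∨ a) → a)) = {t2}
EF (EG ((¬r ∨ a) → a)): least fixpoint, start Z0 = {t2}, add states with some successor in Z. Z1 = {t2, t7}; Z2 = {t0, t2, t7}; fixed.
Sat(EF (EG ((¬r ∨ a) → a))) = {t0, t2, t7}
Sat(EX (EF (EG ((¬r ∨ a) → a)))) = {s : some successor in {t0, t2, t7}} = {t0, t2, t7}
|Sat(EX (EF (EG ((¬r ∨ a) → a))))| = |{t0, t2, t7}| = 3.

3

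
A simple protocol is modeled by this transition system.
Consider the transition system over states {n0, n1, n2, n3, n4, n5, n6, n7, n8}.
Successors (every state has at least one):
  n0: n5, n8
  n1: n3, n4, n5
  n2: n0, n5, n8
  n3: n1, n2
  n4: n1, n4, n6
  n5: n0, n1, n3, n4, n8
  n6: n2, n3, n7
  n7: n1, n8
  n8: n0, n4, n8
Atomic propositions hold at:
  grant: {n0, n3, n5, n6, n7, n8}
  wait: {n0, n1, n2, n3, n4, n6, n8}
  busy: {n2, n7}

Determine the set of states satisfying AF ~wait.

Sat(~wait) = {n5, n7}
AF ~wait: least fixpoint, start Z0 = {n5, n7}, add states with every successor in Z. Already a fixed point.
Sat(AF ~wait) = {n5, n7}

{n5, n7}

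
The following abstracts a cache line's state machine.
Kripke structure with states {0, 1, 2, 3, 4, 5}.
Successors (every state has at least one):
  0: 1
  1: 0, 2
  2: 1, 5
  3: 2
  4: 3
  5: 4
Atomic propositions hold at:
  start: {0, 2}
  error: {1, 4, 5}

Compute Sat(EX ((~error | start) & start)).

{1, 3}

Sat(~error) = {0, 2, 3}
Sat(~error | start) = {0, 2, 3}
Sat((~error | start) & start) = {0, 2}
Sat(EX ((~error | start) & start)) = {s : some successor in {0, 2}} = {1, 3}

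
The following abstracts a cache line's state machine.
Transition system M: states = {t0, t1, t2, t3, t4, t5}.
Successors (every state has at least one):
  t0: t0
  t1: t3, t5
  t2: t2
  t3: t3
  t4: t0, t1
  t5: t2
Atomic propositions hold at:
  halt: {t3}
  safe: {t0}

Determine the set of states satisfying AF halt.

AF halt: least fixpoint, start Z0 = {t3}, add states with every successor in Z. Already a fixed point.
Sat(AF halt) = {t3}

{t3}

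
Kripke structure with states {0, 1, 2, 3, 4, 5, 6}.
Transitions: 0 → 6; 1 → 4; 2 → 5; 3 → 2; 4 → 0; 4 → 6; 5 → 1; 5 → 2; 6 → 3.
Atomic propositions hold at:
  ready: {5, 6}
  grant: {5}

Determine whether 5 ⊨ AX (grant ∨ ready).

Sat(grant ∨ ready) = {5, 6}
Sat(AX (grant ∨ ready)) = {s : every successor in {5, 6}} = {0, 2}
5 ∉ Sat(AX (grant ∨ ready)) = {0, 2}, so the formula does not hold at 5.

No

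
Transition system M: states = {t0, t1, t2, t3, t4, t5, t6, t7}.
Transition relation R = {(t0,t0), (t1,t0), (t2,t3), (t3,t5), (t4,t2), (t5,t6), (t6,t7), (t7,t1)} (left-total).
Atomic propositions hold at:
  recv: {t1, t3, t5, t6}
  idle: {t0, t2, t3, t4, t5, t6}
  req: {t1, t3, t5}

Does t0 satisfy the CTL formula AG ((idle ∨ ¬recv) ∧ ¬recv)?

Yes

Sat(¬recv) = {t0, t2, t4, t7}
Sat(idle ∨ ¬recv) = {t0, t2, t3, t4, t5, t6, t7}
Sat((idle ∨ ¬recv) ∧ ¬recv) = {t0, t2, t4, t7}
AG ((idle ∨ ¬recv) ∧ ¬recv): greatest fixpoint, start Z0 = {t0, t2, t4, t7}, keep only states in Sat with every successor in Z. Z1 = {t0, t4}; Z2 = {t0}; fixed.
Sat(AG ((idle ∨ ¬recv) ∧ ¬recv)) = {t0}
t0 ∈ Sat(AG ((idle ∨ ¬recv) ∧ ¬recv)) = {t0}, so the formula holds at t0.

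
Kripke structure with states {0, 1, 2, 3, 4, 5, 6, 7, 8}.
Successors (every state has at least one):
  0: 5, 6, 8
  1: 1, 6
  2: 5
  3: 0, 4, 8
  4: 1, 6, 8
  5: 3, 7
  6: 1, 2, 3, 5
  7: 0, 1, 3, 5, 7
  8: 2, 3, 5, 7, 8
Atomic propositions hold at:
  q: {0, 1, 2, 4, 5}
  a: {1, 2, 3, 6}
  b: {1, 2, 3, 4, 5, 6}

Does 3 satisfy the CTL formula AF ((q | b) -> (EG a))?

No

Sat(q | b) = {0, 1, 2, 3, 4, 5, 6}
EG a: greatest fixpoint, start Z0 = {1, 2, 3, 6}, keep only states in Sat with some successor in Z. Z1 = {1, 6}; fixed.
Sat(EG a) = {1, 6}
Sat((q | b) -> (EG a)) = {1, 6, 7, 8}
AF ((q | b) -> (EG a)): least fixpoint, start Z0 = {1, 6, 7, 8}, add states with every successor in Z. Z1 = {1, 4, 6, 7, 8}; fixed.
Sat(AF ((q | b) -> (EG a))) = {1, 4, 6, 7, 8}
3 ∉ Sat(AF ((q | b) -> (EG a))) = {1, 4, 6, 7, 8}, so the formula does not hold at 3.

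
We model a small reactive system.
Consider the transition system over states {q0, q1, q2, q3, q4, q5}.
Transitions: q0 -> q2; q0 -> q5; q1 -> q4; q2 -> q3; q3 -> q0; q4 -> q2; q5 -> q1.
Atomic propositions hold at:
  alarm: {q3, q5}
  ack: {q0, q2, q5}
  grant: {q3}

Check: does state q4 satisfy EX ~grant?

Yes

Sat(~grant) = {q0, q1, q2, q4, q5}
Sat(EX ~grant) = {s : some successor in {q0, q1, q2, q4, q5}} = {q0, q1, q3, q4, q5}
q4 ∈ Sat(EX ~grant) = {q0, q1, q3, q4, q5}, so the formula holds at q4.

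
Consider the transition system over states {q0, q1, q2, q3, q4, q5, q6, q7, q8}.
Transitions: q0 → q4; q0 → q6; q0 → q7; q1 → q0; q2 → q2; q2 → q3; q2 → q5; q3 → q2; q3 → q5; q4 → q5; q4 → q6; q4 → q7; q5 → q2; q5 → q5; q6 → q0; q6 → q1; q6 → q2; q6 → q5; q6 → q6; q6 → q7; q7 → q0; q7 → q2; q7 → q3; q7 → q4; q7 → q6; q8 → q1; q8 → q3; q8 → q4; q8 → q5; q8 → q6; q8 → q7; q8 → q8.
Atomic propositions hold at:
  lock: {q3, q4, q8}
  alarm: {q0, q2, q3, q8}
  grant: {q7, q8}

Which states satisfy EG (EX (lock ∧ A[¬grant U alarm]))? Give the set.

{q2, q7, q8}

Sat(¬grant) = {q0, q1, q2, q3, q4, q5, q6}
A[¬grant U alarm]: least fixpoint, start Z0 = Sat(alarm) = {q0, q2, q3, q8}, add states in Sat(¬grant) with every successor in Z. Z1 = {q0, q1, q2, q3, q8}; fixed.
Sat(A[¬grant U alarm]) = {q0, q1, q2, q3, q8}
Sat(lock ∧ A[¬grant U alarm]) = {q3, q8}
Sat(EX (lock ∧ A[¬grant U alarm])) = {s : some successor in {q3, q8}} = {q2, q7, q8}
EG (EX (lock ∧ A[¬grant U alarm])): greatest fixpoint, start Z0 = {q2, q7, q8}, keep only states in Sat with some successor in Z. Already a fixed point.
Sat(EG (EX (lock ∧ A[¬grant U alarm]))) = {q2, q7, q8}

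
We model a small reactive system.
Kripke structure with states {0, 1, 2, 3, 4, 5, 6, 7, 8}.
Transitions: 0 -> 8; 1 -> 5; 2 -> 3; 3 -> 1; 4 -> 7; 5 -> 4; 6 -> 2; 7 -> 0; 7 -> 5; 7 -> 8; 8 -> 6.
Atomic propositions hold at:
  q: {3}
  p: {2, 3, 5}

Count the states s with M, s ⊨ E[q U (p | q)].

3

Sat(p | q) = {2, 3, 5}
E[q U (p | q)]: least fixpoint, start Z0 = Sat((p | q)) = {2, 3, 5}, add states in Sat(q) with some successor in Z. Already a fixed point.
Sat(E[q U (p | q)]) = {2, 3, 5}
|Sat(E[q U (p | q)])| = |{2, 3, 5}| = 3.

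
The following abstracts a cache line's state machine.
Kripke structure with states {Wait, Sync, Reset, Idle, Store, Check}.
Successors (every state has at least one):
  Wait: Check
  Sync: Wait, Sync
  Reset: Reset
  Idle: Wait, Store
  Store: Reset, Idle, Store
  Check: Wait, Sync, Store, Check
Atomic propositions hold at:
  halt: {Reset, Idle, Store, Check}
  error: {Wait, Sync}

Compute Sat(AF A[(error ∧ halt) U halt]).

Sat(error ∧ halt) = ∅
A[(error ∧ halt) U halt]: least fixpoint, start Z0 = Sat(halt) = {Reset, Idle, Store, Check}, add states in Sat(error ∧ halt) with every successor in Z. Already a fixed point.
Sat(A[(error ∧ halt) U halt]) = {Reset, Idle, Store, Check}
AF A[(error ∧ halt) U halt]: least fixpoint, start Z0 = {Reset, Idle, Store, Check}, add states with every successor in Z. Z1 = {Wait, Reset, Idle, Store, Check}; fixed.
Sat(AF A[(error ∧ halt) U halt]) = {Wait, Reset, Idle, Store, Check}

{Wait, Reset, Idle, Store, Check}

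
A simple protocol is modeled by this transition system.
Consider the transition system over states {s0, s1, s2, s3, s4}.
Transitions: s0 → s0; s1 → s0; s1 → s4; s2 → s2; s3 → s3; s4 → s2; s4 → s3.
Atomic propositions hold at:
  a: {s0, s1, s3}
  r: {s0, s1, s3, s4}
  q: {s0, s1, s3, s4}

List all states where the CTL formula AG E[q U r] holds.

{s0, s3}

E[q U r]: least fixpoint, start Z0 = Sat(r) = {s0, s1, s3, s4}, add states in Sat(q) with some successor in Z. Already a fixed point.
Sat(E[q U r]) = {s0, s1, s3, s4}
AG E[q U r]: greatest fixpoint, start Z0 = {s0, s1, s3, s4}, keep only states in Sat with every successor in Z. Z1 = {s0, s1, s3}; Z2 = {s0, s3}; fixed.
Sat(AG E[q U r]) = {s0, s3}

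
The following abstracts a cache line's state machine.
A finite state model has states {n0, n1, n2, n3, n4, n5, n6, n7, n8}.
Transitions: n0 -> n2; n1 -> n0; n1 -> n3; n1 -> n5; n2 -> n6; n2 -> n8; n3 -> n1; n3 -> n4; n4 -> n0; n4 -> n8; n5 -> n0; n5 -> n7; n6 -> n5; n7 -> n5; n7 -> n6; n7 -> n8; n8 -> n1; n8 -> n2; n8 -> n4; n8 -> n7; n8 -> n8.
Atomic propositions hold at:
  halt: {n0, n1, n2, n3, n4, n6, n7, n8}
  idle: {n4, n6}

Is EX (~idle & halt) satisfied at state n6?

Sat(~idle) = {n0, n1, n2, n3, n5, n7, n8}
Sat(~idle & halt) = {n0, n1, n2, n3, n7, n8}
Sat(EX (~idle & halt)) = {s : some successor in {n0, n1, n2, n3, n7, n8}} = {n0, n1, n2, n3, n4, n5, n7, n8}
n6 ∉ Sat(EX (~idle & halt)) = {n0, n1, n2, n3, n4, n5, n7, n8}, so the formula does not hold at n6.

No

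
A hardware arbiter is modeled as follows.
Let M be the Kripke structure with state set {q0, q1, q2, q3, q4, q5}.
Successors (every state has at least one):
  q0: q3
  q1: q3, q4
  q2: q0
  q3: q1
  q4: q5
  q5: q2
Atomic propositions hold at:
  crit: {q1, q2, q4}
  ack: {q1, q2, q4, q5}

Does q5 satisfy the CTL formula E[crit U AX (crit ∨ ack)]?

Sat(crit ∨ ack) = {q1, q2, q4, q5}
Sat(AX (crit ∨ ack)) = {s : every successor in {q1, q2, q4, q5}} = {q3, q4, q5}
E[crit U AX (crit ∨ ack)]: least fixpoint, start Z0 = Sat(AX (crit ∨ ack)) = {q3, q4, q5}, add states in Sat(crit) with some successor in Z. Z1 = {q1, q3, q4, q5}; fixed.
Sat(E[crit U AX (crit ∨ ack)]) = {q1, q3, q4, q5}
q5 ∈ Sat(E[crit U AX (crit ∨ ack)]) = {q1, q3, q4, q5}, so the formula holds at q5.

Yes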